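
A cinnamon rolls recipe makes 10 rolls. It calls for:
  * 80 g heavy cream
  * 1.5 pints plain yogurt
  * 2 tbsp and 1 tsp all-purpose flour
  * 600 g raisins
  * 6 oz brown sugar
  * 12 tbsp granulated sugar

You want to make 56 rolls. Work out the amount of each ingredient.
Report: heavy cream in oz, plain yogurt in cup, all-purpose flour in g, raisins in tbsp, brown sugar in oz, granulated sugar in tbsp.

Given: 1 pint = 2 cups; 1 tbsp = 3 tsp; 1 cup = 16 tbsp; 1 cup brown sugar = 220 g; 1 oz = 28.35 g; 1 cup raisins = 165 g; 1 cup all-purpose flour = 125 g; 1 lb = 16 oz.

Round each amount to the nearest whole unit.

heavy cream: 16 oz; plain yogurt: 17 cup; all-purpose flour: 102 g; raisins: 326 tbsp; brown sugar: 34 oz; granulated sugar: 67 tbsp

Scaling factor: 56/10 = 28/5 = 5.6.
heavy cream: 80 g × 28/5 ÷ 28.35 g/oz ≈ 16 oz
plain yogurt: 1.5 pint × 28/5 × 2 cup/pint ≈ 17 cup
all-purpose flour: (2 tbsp + 1 tsp = 7/3 tbsp) × 28/5 ÷ 16 tbsp/cup × 125 g/cup ≈ 102 g
raisins: 600 g × 28/5 ÷ 165 g/cup × 16 tbsp/cup ≈ 326 tbsp
brown sugar: 6 oz × 28/5 ≈ 34 oz
granulated sugar: 12 tbsp × 28/5 ≈ 67 tbsp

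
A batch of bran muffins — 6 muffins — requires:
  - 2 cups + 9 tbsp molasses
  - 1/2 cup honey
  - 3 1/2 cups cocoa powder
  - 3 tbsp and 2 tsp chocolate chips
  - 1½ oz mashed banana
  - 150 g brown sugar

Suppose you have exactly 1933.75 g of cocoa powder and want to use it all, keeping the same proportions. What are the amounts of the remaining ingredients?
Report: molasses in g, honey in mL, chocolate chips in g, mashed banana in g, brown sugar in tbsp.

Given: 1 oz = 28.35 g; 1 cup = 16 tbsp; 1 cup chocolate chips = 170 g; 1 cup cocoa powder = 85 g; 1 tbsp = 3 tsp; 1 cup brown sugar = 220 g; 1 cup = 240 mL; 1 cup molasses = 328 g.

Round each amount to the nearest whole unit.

The original recipe has 297.5 g of cocoa powder, so the scaling factor is 1933.75 ÷ 297.5 = 13/2 = 6.5.
molasses: (2 cup + 9 tbsp = 2.5625 cup) × 13/2 × 328 g/cup ≈ 5463 g
honey: 0.5 cup × 13/2 × 240 mL/cup = 780 mL
chocolate chips: (3 tbsp + 2 tsp = 11/3 tbsp) × 13/2 ÷ 16 tbsp/cup × 170 g/cup ≈ 253 g
mashed banana: 1.5 oz × 13/2 × 28.35 g/oz ≈ 276 g
brown sugar: 150 g × 13/2 ÷ 220 g/cup × 16 tbsp/cup ≈ 71 tbsp

molasses: 5463 g; honey: 780 mL; chocolate chips: 253 g; mashed banana: 276 g; brown sugar: 71 tbsp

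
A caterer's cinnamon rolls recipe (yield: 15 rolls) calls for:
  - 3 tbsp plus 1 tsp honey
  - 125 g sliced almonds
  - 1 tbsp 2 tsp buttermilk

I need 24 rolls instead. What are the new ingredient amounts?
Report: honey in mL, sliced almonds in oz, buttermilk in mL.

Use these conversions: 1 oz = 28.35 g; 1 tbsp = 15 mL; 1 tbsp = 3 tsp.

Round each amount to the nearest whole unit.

Scaling factor: 24/15 = 8/5 = 1.6.
honey: (3 tbsp + 1 tsp = 10/3 tbsp) × 8/5 × 15 mL/tbsp = 80 mL
sliced almonds: 125 g × 8/5 ÷ 28.35 g/oz ≈ 7 oz
buttermilk: (1 tbsp + 2 tsp = 5/3 tbsp) × 8/5 × 15 mL/tbsp = 40 mL

honey: 80 mL; sliced almonds: 7 oz; buttermilk: 40 mL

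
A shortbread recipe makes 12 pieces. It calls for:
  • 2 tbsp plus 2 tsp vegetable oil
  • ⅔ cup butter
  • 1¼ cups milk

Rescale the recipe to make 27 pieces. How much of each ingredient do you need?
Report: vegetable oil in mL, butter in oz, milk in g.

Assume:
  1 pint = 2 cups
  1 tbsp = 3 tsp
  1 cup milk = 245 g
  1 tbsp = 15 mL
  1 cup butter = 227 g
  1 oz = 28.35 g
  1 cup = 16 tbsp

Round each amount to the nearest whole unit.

vegetable oil: 90 mL; butter: 12 oz; milk: 689 g

Scaling factor: 27/12 = 9/4 = 2.25.
vegetable oil: (2 tbsp + 2 tsp = 8/3 tbsp) × 9/4 × 15 mL/tbsp = 90 mL
butter: 2/3 cup × 9/4 × 227 g/cup ÷ 28.35 g/oz ≈ 12 oz
milk: 1.25 cup × 9/4 × 245 g/cup ≈ 689 g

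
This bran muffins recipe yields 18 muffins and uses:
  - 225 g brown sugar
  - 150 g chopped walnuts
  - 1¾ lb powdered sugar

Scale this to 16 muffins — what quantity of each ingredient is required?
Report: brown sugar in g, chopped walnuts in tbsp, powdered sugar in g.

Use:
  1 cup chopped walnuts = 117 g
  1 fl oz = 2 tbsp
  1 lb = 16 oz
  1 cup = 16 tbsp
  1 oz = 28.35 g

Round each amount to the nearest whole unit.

brown sugar: 200 g; chopped walnuts: 18 tbsp; powdered sugar: 706 g

Scaling factor: 16/18 = 8/9.
brown sugar: 225 g × 8/9 = 200 g
chopped walnuts: 150 g × 8/9 ÷ 117 g/cup × 16 tbsp/cup ≈ 18 tbsp
powdered sugar: 1.75 lb × 8/9 × 16 oz/lb × 28.35 g/oz ≈ 706 g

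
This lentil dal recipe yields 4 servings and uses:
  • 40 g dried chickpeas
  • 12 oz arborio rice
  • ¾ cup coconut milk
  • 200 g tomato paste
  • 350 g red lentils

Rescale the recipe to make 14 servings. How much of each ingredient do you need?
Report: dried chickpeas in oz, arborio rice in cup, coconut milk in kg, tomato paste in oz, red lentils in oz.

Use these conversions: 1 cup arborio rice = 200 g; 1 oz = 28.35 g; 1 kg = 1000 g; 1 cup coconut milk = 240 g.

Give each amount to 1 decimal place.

dried chickpeas: 4.9 oz; arborio rice: 6.0 cup; coconut milk: 0.6 kg; tomato paste: 24.7 oz; red lentils: 43.2 oz

Scaling factor: 14/4 = 7/2 = 3.5.
dried chickpeas: 40 g × 7/2 ÷ 28.35 g/oz ≈ 4.9 oz
arborio rice: 12 oz × 7/2 × 28.35 g/oz ÷ 200 g/cup ≈ 6.0 cup
coconut milk: 0.75 cup × 7/2 × 240 g/cup ÷ 1000 g/kg ≈ 0.6 kg
tomato paste: 200 g × 7/2 ÷ 28.35 g/oz ≈ 24.7 oz
red lentils: 350 g × 7/2 ÷ 28.35 g/oz ≈ 43.2 oz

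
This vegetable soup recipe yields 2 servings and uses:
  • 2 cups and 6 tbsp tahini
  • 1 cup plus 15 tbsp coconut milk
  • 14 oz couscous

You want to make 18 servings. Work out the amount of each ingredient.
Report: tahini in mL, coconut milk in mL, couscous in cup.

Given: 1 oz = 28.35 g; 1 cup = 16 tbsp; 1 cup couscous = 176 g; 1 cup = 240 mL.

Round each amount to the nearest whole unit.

Scaling factor: 18/2 = 9.
tahini: (2 cup + 6 tbsp = 2.375 cup) × 9 × 240 mL/cup = 5130 mL
coconut milk: (1 cup + 15 tbsp = 1.9375 cup) × 9 × 240 mL/cup = 4185 mL
couscous: 14 oz × 9 × 28.35 g/oz ÷ 176 g/cup ≈ 20 cup

tahini: 5130 mL; coconut milk: 4185 mL; couscous: 20 cup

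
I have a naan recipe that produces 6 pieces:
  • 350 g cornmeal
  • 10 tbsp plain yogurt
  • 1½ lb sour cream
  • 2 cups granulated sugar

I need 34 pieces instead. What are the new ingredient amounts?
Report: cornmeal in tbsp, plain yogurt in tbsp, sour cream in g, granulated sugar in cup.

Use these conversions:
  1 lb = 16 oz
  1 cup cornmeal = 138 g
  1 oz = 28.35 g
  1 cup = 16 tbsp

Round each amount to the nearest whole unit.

Scaling factor: 34/6 = 17/3.
cornmeal: 350 g × 17/3 ÷ 138 g/cup × 16 tbsp/cup ≈ 230 tbsp
plain yogurt: 10 tbsp × 17/3 ≈ 57 tbsp
sour cream: 1.5 lb × 17/3 × 16 oz/lb × 28.35 g/oz ≈ 3856 g
granulated sugar: 2 cup × 17/3 ≈ 11 cup

cornmeal: 230 tbsp; plain yogurt: 57 tbsp; sour cream: 3856 g; granulated sugar: 11 cup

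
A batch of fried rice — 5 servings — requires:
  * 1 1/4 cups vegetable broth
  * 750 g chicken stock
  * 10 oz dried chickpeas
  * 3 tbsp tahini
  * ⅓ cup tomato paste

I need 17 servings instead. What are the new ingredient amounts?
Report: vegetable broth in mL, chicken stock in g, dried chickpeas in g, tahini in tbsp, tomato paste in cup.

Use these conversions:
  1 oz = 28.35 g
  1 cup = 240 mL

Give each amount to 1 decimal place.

vegetable broth: 1020.0 mL; chicken stock: 2550.0 g; dried chickpeas: 963.9 g; tahini: 10.2 tbsp; tomato paste: 1.1 cup

Scaling factor: 17/5 = 3.4.
vegetable broth: 1.25 cup × 17/5 × 240 mL/cup = 1020.0 mL
chicken stock: 750 g × 17/5 = 2550.0 g
dried chickpeas: 10 oz × 17/5 × 28.35 g/oz = 963.9 g
tahini: 3 tbsp × 17/5 = 10.2 tbsp
tomato paste: 1/3 cup × 17/5 ≈ 1.1 cup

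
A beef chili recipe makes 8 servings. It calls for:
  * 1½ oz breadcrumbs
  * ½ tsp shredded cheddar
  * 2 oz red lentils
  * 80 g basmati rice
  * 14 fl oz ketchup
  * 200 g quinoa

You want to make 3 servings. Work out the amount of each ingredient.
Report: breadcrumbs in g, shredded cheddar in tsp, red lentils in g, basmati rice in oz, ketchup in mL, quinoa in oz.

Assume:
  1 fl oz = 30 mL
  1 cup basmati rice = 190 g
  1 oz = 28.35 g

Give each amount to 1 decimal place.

breadcrumbs: 15.9 g; shredded cheddar: 0.2 tsp; red lentils: 21.3 g; basmati rice: 1.1 oz; ketchup: 157.5 mL; quinoa: 2.6 oz

Scaling factor: 3/8 = 0.375.
breadcrumbs: 1.5 oz × 3/8 × 28.35 g/oz ≈ 15.9 g
shredded cheddar: 0.5 tsp × 3/8 ≈ 0.2 tsp
red lentils: 2 oz × 3/8 × 28.35 g/oz ≈ 21.3 g
basmati rice: 80 g × 3/8 ÷ 28.35 g/oz ≈ 1.1 oz
ketchup: 14 fl oz × 3/8 × 30 mL/fl oz = 157.5 mL
quinoa: 200 g × 3/8 ÷ 28.35 g/oz ≈ 2.6 oz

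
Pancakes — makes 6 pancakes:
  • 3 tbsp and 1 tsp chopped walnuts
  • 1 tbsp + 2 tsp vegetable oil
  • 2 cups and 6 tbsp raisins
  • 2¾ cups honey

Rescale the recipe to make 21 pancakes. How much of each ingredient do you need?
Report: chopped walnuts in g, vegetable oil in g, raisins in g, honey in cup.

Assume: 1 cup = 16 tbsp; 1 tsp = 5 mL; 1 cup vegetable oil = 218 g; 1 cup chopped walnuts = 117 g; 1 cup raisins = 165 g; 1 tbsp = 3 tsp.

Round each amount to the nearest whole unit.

Scaling factor: 21/6 = 7/2 = 3.5.
chopped walnuts: (3 tbsp + 1 tsp = 10/3 tbsp) × 7/2 ÷ 16 tbsp/cup × 117 g/cup ≈ 85 g
vegetable oil: (1 tbsp + 2 tsp = 5/3 tbsp) × 7/2 ÷ 16 tbsp/cup × 218 g/cup ≈ 79 g
raisins: (2 cup + 6 tbsp = 2.375 cup) × 7/2 × 165 g/cup ≈ 1372 g
honey: 2.75 cup × 7/2 ≈ 10 cup

chopped walnuts: 85 g; vegetable oil: 79 g; raisins: 1372 g; honey: 10 cup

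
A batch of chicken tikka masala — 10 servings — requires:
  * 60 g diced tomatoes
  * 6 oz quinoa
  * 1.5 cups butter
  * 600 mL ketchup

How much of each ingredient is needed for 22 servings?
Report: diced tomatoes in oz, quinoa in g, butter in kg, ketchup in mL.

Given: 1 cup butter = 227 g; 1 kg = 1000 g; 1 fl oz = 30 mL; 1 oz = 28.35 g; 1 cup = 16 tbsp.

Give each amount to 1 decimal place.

diced tomatoes: 4.7 oz; quinoa: 374.2 g; butter: 0.7 kg; ketchup: 1320.0 mL

Scaling factor: 22/10 = 11/5 = 2.2.
diced tomatoes: 60 g × 11/5 ÷ 28.35 g/oz ≈ 4.7 oz
quinoa: 6 oz × 11/5 × 28.35 g/oz ≈ 374.2 g
butter: 1.5 cup × 11/5 × 227 g/cup ÷ 1000 g/kg ≈ 0.7 kg
ketchup: 600 mL × 11/5 = 1320.0 mL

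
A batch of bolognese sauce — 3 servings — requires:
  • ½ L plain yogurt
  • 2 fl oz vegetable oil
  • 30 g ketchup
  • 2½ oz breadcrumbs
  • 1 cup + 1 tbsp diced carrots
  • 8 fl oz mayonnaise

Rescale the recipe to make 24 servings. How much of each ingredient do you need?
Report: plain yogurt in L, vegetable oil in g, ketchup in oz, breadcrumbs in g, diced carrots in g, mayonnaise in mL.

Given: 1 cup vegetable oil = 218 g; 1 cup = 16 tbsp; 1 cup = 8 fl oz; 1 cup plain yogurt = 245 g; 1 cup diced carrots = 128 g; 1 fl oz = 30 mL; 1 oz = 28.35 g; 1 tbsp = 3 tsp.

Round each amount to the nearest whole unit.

Scaling factor: 24/3 = 8.
plain yogurt: 0.5 L × 8 = 4 L
vegetable oil: 2 fl oz × 8 ÷ 8 fl oz/cup × 218 g/cup = 436 g
ketchup: 30 g × 8 ÷ 28.35 g/oz ≈ 8 oz
breadcrumbs: 2.5 oz × 8 × 28.35 g/oz = 567 g
diced carrots: (1 cup + 1 tbsp = 1.0625 cup) × 8 × 128 g/cup = 1088 g
mayonnaise: 8 fl oz × 8 × 30 mL/fl oz = 1920 mL

plain yogurt: 4 L; vegetable oil: 436 g; ketchup: 8 oz; breadcrumbs: 567 g; diced carrots: 1088 g; mayonnaise: 1920 mL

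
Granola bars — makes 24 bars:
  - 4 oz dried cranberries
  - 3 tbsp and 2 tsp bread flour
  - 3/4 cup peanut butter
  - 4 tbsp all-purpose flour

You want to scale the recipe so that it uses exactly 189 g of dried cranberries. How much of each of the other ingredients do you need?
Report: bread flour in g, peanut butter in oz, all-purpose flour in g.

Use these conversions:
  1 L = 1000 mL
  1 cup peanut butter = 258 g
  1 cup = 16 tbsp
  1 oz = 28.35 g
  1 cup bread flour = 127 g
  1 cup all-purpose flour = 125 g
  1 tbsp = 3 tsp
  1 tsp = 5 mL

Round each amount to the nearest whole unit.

bread flour: 49 g; peanut butter: 11 oz; all-purpose flour: 52 g

The original recipe has 113.4 g of dried cranberries, so the scaling factor is 189 ÷ 113.4 = 5/3.
bread flour: (3 tbsp + 2 tsp = 11/3 tbsp) × 5/3 ÷ 16 tbsp/cup × 127 g/cup ≈ 49 g
peanut butter: 0.75 cup × 5/3 × 258 g/cup ÷ 28.35 g/oz ≈ 11 oz
all-purpose flour: 4 tbsp × 5/3 ÷ 16 tbsp/cup × 125 g/cup ≈ 52 g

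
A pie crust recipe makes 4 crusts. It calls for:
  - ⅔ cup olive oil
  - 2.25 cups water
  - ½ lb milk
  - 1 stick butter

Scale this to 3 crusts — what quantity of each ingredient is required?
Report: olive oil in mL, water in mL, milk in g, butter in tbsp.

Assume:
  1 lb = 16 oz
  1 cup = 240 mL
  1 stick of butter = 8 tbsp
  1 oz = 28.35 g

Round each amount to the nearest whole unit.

olive oil: 120 mL; water: 405 mL; milk: 170 g; butter: 6 tbsp

Scaling factor: 3/4 = 0.75.
olive oil: 2/3 cup × 3/4 × 240 mL/cup = 120 mL
water: 2.25 cup × 3/4 × 240 mL/cup = 405 mL
milk: 0.5 lb × 3/4 × 16 oz/lb × 28.35 g/oz ≈ 170 g
butter: 1 stick × 3/4 × 8 tbsp/stick = 6 tbsp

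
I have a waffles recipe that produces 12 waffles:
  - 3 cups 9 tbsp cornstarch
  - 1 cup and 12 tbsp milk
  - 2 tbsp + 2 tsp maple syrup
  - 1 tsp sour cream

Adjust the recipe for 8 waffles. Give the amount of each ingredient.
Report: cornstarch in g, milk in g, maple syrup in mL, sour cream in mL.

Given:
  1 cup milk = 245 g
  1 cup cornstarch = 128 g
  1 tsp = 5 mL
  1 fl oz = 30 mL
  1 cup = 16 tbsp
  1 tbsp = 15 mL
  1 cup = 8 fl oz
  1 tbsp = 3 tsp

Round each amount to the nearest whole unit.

Scaling factor: 8/12 = 2/3.
cornstarch: (3 cup + 9 tbsp = 3.5625 cup) × 2/3 × 128 g/cup = 304 g
milk: (1 cup + 12 tbsp = 1.75 cup) × 2/3 × 245 g/cup ≈ 286 g
maple syrup: (2 tbsp + 2 tsp = 8/3 tbsp) × 2/3 × 15 mL/tbsp ≈ 27 mL
sour cream: 1 tsp × 2/3 × 5 mL/tsp ≈ 3 mL

cornstarch: 304 g; milk: 286 g; maple syrup: 27 mL; sour cream: 3 mL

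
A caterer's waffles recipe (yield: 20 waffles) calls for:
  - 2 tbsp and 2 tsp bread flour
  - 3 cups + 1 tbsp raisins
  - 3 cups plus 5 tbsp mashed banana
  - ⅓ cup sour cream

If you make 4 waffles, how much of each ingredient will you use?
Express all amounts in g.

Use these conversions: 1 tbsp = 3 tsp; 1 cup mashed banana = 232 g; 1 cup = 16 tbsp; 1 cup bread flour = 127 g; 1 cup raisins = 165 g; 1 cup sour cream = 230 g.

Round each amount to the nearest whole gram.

Scaling factor: 4/20 = 1/5 = 0.2.
bread flour: (2 tbsp + 2 tsp = 8/3 tbsp) × 1/5 ÷ 16 tbsp/cup × 127 g/cup ≈ 4 g
raisins: (3 cup + 1 tbsp = 3.0625 cup) × 1/5 × 165 g/cup ≈ 101 g
mashed banana: (3 cup + 5 tbsp = 3.3125 cup) × 1/5 × 232 g/cup ≈ 154 g
sour cream: 1/3 cup × 1/5 × 230 g/cup ≈ 15 g

bread flour: 4 g; raisins: 101 g; mashed banana: 154 g; sour cream: 15 g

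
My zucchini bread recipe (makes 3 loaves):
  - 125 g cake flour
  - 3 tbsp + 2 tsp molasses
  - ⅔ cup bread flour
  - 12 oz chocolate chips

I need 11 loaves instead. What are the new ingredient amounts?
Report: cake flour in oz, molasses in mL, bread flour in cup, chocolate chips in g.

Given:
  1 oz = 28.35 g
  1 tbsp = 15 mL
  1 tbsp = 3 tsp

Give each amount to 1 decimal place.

cake flour: 16.2 oz; molasses: 201.7 mL; bread flour: 2.4 cup; chocolate chips: 1247.4 g

Scaling factor: 11/3.
cake flour: 125 g × 11/3 ÷ 28.35 g/oz ≈ 16.2 oz
molasses: (3 tbsp + 2 tsp = 11/3 tbsp) × 11/3 × 15 mL/tbsp ≈ 201.7 mL
bread flour: 2/3 cup × 11/3 ≈ 2.4 cup
chocolate chips: 12 oz × 11/3 × 28.35 g/oz = 1247.4 g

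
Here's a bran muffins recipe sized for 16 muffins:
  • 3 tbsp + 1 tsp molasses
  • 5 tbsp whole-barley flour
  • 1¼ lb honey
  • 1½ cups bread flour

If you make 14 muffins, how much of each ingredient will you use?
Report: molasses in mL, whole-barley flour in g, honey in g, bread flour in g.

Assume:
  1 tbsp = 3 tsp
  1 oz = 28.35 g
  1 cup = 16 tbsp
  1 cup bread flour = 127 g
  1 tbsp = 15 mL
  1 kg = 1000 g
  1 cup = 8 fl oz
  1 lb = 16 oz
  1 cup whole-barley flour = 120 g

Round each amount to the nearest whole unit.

Scaling factor: 14/16 = 7/8 = 0.875.
molasses: (3 tbsp + 1 tsp = 10/3 tbsp) × 7/8 × 15 mL/tbsp ≈ 44 mL
whole-barley flour: 5 tbsp × 7/8 ÷ 16 tbsp/cup × 120 g/cup ≈ 33 g
honey: 1.25 lb × 7/8 × 16 oz/lb × 28.35 g/oz ≈ 496 g
bread flour: 1.5 cup × 7/8 × 127 g/cup ≈ 167 g

molasses: 44 mL; whole-barley flour: 33 g; honey: 496 g; bread flour: 167 g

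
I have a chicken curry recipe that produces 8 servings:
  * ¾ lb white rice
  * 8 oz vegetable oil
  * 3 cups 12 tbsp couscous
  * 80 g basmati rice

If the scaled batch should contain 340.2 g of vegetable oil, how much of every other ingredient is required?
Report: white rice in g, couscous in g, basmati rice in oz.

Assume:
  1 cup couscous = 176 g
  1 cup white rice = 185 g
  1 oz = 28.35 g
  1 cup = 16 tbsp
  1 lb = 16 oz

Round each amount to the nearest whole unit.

white rice: 510 g; couscous: 990 g; basmati rice: 4 oz

The original recipe has 226.8 g of vegetable oil, so the scaling factor is 340.2 ÷ 226.8 = 3/2 = 1.5.
white rice: 0.75 lb × 3/2 × 16 oz/lb × 28.35 g/oz ≈ 510 g
couscous: (3 cup + 12 tbsp = 3.75 cup) × 3/2 × 176 g/cup = 990 g
basmati rice: 80 g × 3/2 ÷ 28.35 g/oz ≈ 4 oz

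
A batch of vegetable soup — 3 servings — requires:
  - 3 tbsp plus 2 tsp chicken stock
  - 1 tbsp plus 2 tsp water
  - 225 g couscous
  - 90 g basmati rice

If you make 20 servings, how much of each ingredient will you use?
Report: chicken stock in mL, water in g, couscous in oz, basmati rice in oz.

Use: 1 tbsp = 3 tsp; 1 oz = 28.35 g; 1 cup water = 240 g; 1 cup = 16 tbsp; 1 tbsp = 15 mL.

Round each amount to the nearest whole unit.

chicken stock: 367 mL; water: 167 g; couscous: 53 oz; basmati rice: 21 oz

Scaling factor: 20/3.
chicken stock: (3 tbsp + 2 tsp = 11/3 tbsp) × 20/3 × 15 mL/tbsp ≈ 367 mL
water: (1 tbsp + 2 tsp = 5/3 tbsp) × 20/3 ÷ 16 tbsp/cup × 240 g/cup ≈ 167 g
couscous: 225 g × 20/3 ÷ 28.35 g/oz ≈ 53 oz
basmati rice: 90 g × 20/3 ÷ 28.35 g/oz ≈ 21 oz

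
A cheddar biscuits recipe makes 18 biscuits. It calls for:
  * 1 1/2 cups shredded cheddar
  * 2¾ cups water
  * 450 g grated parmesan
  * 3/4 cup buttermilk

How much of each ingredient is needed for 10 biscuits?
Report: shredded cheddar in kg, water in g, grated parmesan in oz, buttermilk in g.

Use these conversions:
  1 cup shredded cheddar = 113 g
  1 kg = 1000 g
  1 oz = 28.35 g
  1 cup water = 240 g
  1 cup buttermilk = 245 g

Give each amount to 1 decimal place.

shredded cheddar: 0.1 kg; water: 366.7 g; grated parmesan: 8.8 oz; buttermilk: 102.1 g

Scaling factor: 10/18 = 5/9.
shredded cheddar: 1.5 cup × 5/9 × 113 g/cup ÷ 1000 g/kg ≈ 0.1 kg
water: 2.75 cup × 5/9 × 240 g/cup ≈ 366.7 g
grated parmesan: 450 g × 5/9 ÷ 28.35 g/oz ≈ 8.8 oz
buttermilk: 0.75 cup × 5/9 × 245 g/cup ≈ 102.1 g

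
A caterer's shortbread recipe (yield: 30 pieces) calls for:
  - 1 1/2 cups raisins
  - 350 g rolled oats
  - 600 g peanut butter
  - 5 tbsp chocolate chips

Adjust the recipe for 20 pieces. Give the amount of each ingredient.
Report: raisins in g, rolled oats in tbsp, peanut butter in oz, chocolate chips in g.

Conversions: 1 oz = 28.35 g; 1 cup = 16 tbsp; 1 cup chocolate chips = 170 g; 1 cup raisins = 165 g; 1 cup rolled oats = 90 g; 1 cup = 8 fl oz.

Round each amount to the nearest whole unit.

raisins: 165 g; rolled oats: 41 tbsp; peanut butter: 14 oz; chocolate chips: 35 g

Scaling factor: 20/30 = 2/3.
raisins: 1.5 cup × 2/3 × 165 g/cup = 165 g
rolled oats: 350 g × 2/3 ÷ 90 g/cup × 16 tbsp/cup ≈ 41 tbsp
peanut butter: 600 g × 2/3 ÷ 28.35 g/oz ≈ 14 oz
chocolate chips: 5 tbsp × 2/3 ÷ 16 tbsp/cup × 170 g/cup ≈ 35 g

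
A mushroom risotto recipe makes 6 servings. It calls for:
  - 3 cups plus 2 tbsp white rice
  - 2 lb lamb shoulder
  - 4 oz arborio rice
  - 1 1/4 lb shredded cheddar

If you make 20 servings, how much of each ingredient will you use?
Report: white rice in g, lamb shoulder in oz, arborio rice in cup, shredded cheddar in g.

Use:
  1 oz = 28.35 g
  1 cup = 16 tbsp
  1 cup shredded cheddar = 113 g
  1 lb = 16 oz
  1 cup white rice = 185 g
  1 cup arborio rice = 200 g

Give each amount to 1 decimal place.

Scaling factor: 20/6 = 10/3.
white rice: (3 cup + 2 tbsp = 3.125 cup) × 10/3 × 185 g/cup ≈ 1927.1 g
lamb shoulder: 2 lb × 10/3 × 16 oz/lb ≈ 106.7 oz
arborio rice: 4 oz × 10/3 × 28.35 g/oz ÷ 200 g/cup ≈ 1.9 cup
shredded cheddar: 1.25 lb × 10/3 × 16 oz/lb × 28.35 g/oz = 1890.0 g

white rice: 1927.1 g; lamb shoulder: 106.7 oz; arborio rice: 1.9 cup; shredded cheddar: 1890.0 g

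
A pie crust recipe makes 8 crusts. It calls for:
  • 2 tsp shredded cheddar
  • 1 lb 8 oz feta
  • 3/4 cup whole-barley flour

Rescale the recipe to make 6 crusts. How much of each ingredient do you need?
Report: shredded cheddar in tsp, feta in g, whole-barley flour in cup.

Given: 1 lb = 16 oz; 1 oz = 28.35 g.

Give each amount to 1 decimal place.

Scaling factor: 6/8 = 3/4 = 0.75.
shredded cheddar: 2 tsp × 3/4 = 1.5 tsp
feta: (1 lb + 8 oz = 1.5 lb) × 3/4 × 16 oz/lb × 28.35 g/oz = 510.3 g
whole-barley flour: 0.75 cup × 3/4 ≈ 0.6 cup

shredded cheddar: 1.5 tsp; feta: 510.3 g; whole-barley flour: 0.6 cup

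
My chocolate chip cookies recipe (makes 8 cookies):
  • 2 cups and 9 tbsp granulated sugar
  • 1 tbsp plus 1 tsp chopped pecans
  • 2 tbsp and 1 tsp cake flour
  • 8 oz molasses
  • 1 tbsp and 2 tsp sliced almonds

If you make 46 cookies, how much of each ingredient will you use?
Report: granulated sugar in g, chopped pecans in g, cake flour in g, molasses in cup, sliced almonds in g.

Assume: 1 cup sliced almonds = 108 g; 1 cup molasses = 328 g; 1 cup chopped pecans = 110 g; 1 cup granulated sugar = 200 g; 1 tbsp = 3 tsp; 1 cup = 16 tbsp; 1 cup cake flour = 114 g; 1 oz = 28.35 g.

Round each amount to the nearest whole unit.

granulated sugar: 2947 g; chopped pecans: 53 g; cake flour: 96 g; molasses: 4 cup; sliced almonds: 65 g

Scaling factor: 46/8 = 23/4 = 5.75.
granulated sugar: (2 cup + 9 tbsp = 2.5625 cup) × 23/4 × 200 g/cup ≈ 2947 g
chopped pecans: (1 tbsp + 1 tsp = 4/3 tbsp) × 23/4 ÷ 16 tbsp/cup × 110 g/cup ≈ 53 g
cake flour: (2 tbsp + 1 tsp = 7/3 tbsp) × 23/4 ÷ 16 tbsp/cup × 114 g/cup ≈ 96 g
molasses: 8 oz × 23/4 × 28.35 g/oz ÷ 328 g/cup ≈ 4 cup
sliced almonds: (1 tbsp + 2 tsp = 5/3 tbsp) × 23/4 ÷ 16 tbsp/cup × 108 g/cup ≈ 65 g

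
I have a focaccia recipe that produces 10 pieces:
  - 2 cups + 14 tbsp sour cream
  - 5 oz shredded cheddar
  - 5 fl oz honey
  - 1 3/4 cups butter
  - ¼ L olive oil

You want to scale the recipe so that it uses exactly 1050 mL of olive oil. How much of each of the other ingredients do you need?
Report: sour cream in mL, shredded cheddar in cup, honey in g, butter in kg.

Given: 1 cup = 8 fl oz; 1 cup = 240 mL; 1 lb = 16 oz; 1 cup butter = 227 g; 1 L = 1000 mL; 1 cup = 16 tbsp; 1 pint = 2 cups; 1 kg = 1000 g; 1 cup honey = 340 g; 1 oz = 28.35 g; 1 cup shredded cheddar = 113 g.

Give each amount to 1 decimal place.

sour cream: 2898.0 mL; shredded cheddar: 5.3 cup; honey: 892.5 g; butter: 1.7 kg

The original recipe has 250 mL of olive oil, so the scaling factor is 1050 ÷ 250 = 21/5 = 4.2.
sour cream: (2 cup + 14 tbsp = 2.875 cup) × 21/5 × 240 mL/cup = 2898.0 mL
shredded cheddar: 5 oz × 21/5 × 28.35 g/oz ÷ 113 g/cup ≈ 5.3 cup
honey: 5 fl oz × 21/5 ÷ 8 fl oz/cup × 340 g/cup = 892.5 g
butter: 1.75 cup × 21/5 × 227 g/cup ÷ 1000 g/kg ≈ 1.7 kg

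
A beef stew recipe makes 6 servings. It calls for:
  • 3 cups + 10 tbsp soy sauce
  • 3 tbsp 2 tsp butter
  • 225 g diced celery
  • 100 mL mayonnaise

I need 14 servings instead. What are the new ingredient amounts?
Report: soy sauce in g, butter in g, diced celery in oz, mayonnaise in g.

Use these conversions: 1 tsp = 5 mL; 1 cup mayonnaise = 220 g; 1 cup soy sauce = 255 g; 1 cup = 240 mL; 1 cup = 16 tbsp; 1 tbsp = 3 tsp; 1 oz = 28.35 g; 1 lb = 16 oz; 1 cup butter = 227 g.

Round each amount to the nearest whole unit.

Scaling factor: 14/6 = 7/3.
soy sauce: (3 cup + 10 tbsp = 3.625 cup) × 7/3 × 255 g/cup ≈ 2157 g
butter: (3 tbsp + 2 tsp = 11/3 tbsp) × 7/3 ÷ 16 tbsp/cup × 227 g/cup ≈ 121 g
diced celery: 225 g × 7/3 ÷ 28.35 g/oz ≈ 19 oz
mayonnaise: 100 mL × 7/3 ÷ 240 mL/cup × 220 g/cup ≈ 214 g

soy sauce: 2157 g; butter: 121 g; diced celery: 19 oz; mayonnaise: 214 g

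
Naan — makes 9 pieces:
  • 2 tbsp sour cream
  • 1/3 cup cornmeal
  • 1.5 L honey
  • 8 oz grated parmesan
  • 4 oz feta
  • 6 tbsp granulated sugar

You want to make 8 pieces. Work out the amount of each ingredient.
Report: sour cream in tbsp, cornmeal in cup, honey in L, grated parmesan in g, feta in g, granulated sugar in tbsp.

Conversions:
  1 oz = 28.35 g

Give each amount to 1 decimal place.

Scaling factor: 8/9.
sour cream: 2 tbsp × 8/9 ≈ 1.8 tbsp
cornmeal: 1/3 cup × 8/9 ≈ 0.3 cup
honey: 1.5 L × 8/9 ≈ 1.3 L
grated parmesan: 8 oz × 8/9 × 28.35 g/oz = 201.6 g
feta: 4 oz × 8/9 × 28.35 g/oz = 100.8 g
granulated sugar: 6 tbsp × 8/9 ≈ 5.3 tbsp

sour cream: 1.8 tbsp; cornmeal: 0.3 cup; honey: 1.3 L; grated parmesan: 201.6 g; feta: 100.8 g; granulated sugar: 5.3 tbsp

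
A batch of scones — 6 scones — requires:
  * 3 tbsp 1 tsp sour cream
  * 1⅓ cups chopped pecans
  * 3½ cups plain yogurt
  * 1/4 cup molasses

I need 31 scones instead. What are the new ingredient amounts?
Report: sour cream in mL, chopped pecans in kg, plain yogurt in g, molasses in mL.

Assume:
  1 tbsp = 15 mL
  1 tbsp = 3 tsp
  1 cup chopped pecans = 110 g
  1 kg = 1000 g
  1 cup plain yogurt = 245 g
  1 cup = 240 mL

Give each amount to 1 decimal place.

Scaling factor: 31/6.
sour cream: (3 tbsp + 1 tsp = 10/3 tbsp) × 31/6 × 15 mL/tbsp ≈ 258.3 mL
chopped pecans: 4/3 cup × 31/6 × 110 g/cup ÷ 1000 g/kg ≈ 0.8 kg
plain yogurt: 3.5 cup × 31/6 × 245 g/cup ≈ 4430.4 g
molasses: 0.25 cup × 31/6 × 240 mL/cup = 310.0 mL

sour cream: 258.3 mL; chopped pecans: 0.8 kg; plain yogurt: 4430.4 g; molasses: 310.0 mL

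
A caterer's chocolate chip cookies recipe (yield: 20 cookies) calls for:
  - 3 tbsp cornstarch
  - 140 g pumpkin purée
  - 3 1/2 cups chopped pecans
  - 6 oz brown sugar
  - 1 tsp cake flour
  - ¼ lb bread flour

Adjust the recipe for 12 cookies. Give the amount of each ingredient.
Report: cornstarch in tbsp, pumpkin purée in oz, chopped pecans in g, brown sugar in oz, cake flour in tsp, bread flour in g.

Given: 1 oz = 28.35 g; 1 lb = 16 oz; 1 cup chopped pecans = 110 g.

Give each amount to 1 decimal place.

Scaling factor: 12/20 = 3/5 = 0.6.
cornstarch: 3 tbsp × 3/5 = 1.8 tbsp
pumpkin purée: 140 g × 3/5 ÷ 28.35 g/oz ≈ 3.0 oz
chopped pecans: 3.5 cup × 3/5 × 110 g/cup = 231.0 g
brown sugar: 6 oz × 3/5 = 3.6 oz
cake flour: 1 tsp × 3/5 = 0.6 tsp
bread flour: 0.25 lb × 3/5 × 16 oz/lb × 28.35 g/oz ≈ 68.0 g

cornstarch: 1.8 tbsp; pumpkin purée: 3.0 oz; chopped pecans: 231.0 g; brown sugar: 3.6 oz; cake flour: 0.6 tsp; bread flour: 68.0 g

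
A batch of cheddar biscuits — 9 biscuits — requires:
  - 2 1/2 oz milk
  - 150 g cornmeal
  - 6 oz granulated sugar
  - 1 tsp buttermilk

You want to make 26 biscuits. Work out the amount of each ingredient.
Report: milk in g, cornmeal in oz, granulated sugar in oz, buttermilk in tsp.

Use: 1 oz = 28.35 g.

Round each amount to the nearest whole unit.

milk: 205 g; cornmeal: 15 oz; granulated sugar: 17 oz; buttermilk: 3 tsp

Scaling factor: 26/9.
milk: 2.5 oz × 26/9 × 28.35 g/oz ≈ 205 g
cornmeal: 150 g × 26/9 ÷ 28.35 g/oz ≈ 15 oz
granulated sugar: 6 oz × 26/9 ≈ 17 oz
buttermilk: 1 tsp × 26/9 ≈ 3 tsp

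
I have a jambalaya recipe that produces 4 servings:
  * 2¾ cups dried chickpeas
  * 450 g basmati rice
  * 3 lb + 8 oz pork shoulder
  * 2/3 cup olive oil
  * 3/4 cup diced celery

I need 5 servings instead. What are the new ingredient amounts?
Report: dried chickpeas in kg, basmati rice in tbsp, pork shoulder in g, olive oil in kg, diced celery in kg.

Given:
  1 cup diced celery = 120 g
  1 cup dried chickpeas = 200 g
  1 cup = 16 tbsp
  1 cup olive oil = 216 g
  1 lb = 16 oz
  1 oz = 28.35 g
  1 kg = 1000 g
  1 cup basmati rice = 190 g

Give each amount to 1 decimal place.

Scaling factor: 5/4 = 1.25.
dried chickpeas: 2.75 cup × 5/4 × 200 g/cup ÷ 1000 g/kg ≈ 0.7 kg
basmati rice: 450 g × 5/4 ÷ 190 g/cup × 16 tbsp/cup ≈ 47.4 tbsp
pork shoulder: (3 lb + 8 oz = 3.5 lb) × 5/4 × 16 oz/lb × 28.35 g/oz = 1984.5 g
olive oil: 2/3 cup × 5/4 × 216 g/cup ÷ 1000 g/kg ≈ 0.2 kg
diced celery: 0.75 cup × 5/4 × 120 g/cup ÷ 1000 g/kg ≈ 0.1 kg

dried chickpeas: 0.7 kg; basmati rice: 47.4 tbsp; pork shoulder: 1984.5 g; olive oil: 0.2 kg; diced celery: 0.1 kg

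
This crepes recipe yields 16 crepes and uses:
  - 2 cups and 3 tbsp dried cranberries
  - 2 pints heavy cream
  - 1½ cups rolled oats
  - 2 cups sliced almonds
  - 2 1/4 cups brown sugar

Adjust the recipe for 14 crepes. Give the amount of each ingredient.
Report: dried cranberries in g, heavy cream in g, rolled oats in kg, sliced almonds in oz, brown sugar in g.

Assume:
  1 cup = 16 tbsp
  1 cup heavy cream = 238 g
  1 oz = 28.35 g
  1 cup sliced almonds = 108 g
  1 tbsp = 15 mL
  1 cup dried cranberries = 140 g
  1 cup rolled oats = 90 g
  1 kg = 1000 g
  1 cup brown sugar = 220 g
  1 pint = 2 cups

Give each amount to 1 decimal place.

dried cranberries: 268.0 g; heavy cream: 833.0 g; rolled oats: 0.1 kg; sliced almonds: 6.7 oz; brown sugar: 433.1 g

Scaling factor: 14/16 = 7/8 = 0.875.
dried cranberries: (2 cup + 3 tbsp = 2.1875 cup) × 7/8 × 140 g/cup ≈ 268.0 g
heavy cream: 2 pint × 7/8 × 2 cup/pint × 238 g/cup = 833.0 g
rolled oats: 1.5 cup × 7/8 × 90 g/cup ÷ 1000 g/kg ≈ 0.1 kg
sliced almonds: 2 cup × 7/8 × 108 g/cup ÷ 28.35 g/oz ≈ 6.7 oz
brown sugar: 2.25 cup × 7/8 × 220 g/cup ≈ 433.1 g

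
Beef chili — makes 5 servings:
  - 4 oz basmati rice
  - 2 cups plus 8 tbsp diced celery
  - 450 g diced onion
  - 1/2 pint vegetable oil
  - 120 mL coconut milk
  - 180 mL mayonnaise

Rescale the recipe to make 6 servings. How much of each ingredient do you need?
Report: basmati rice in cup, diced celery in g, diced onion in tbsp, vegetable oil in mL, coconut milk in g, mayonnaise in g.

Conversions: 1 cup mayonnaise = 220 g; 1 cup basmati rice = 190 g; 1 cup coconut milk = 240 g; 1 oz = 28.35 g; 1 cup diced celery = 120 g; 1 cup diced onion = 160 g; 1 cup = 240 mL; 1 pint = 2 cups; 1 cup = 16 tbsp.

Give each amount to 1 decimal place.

Scaling factor: 6/5 = 1.2.
basmati rice: 4 oz × 6/5 × 28.35 g/oz ÷ 190 g/cup ≈ 0.7 cup
diced celery: (2 cup + 8 tbsp = 2.5 cup) × 6/5 × 120 g/cup = 360.0 g
diced onion: 450 g × 6/5 ÷ 160 g/cup × 16 tbsp/cup = 54.0 tbsp
vegetable oil: 0.5 pint × 6/5 × 2 cup/pint × 240 mL/cup = 288.0 mL
coconut milk: 120 mL × 6/5 ÷ 240 mL/cup × 240 g/cup = 144.0 g
mayonnaise: 180 mL × 6/5 ÷ 240 mL/cup × 220 g/cup = 198.0 g

basmati rice: 0.7 cup; diced celery: 360.0 g; diced onion: 54.0 tbsp; vegetable oil: 288.0 mL; coconut milk: 144.0 g; mayonnaise: 198.0 g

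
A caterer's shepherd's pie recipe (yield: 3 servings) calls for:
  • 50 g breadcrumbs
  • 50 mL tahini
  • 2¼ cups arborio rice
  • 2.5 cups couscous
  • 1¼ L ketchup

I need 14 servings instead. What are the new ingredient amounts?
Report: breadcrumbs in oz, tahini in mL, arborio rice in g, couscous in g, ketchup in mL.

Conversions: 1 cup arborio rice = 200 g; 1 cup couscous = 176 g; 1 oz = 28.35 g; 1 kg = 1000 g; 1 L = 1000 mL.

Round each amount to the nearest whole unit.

Scaling factor: 14/3.
breadcrumbs: 50 g × 14/3 ÷ 28.35 g/oz ≈ 8 oz
tahini: 50 mL × 14/3 ≈ 233 mL
arborio rice: 2.25 cup × 14/3 × 200 g/cup = 2100 g
couscous: 2.5 cup × 14/3 × 176 g/cup ≈ 2053 g
ketchup: 1.25 L × 14/3 × 1000 mL/L ≈ 5833 mL

breadcrumbs: 8 oz; tahini: 233 mL; arborio rice: 2100 g; couscous: 2053 g; ketchup: 5833 mL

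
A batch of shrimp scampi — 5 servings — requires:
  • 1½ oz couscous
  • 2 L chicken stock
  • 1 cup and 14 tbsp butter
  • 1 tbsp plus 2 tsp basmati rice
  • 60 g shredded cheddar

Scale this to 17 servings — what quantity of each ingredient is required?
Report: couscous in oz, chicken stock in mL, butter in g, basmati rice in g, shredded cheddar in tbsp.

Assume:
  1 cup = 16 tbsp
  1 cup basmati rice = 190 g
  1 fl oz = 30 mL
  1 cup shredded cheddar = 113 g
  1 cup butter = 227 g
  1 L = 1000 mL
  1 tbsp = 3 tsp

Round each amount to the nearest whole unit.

couscous: 5 oz; chicken stock: 6800 mL; butter: 1447 g; basmati rice: 67 g; shredded cheddar: 29 tbsp

Scaling factor: 17/5 = 3.4.
couscous: 1.5 oz × 17/5 ≈ 5 oz
chicken stock: 2 L × 17/5 × 1000 mL/L = 6800 mL
butter: (1 cup + 14 tbsp = 1.875 cup) × 17/5 × 227 g/cup ≈ 1447 g
basmati rice: (1 tbsp + 2 tsp = 5/3 tbsp) × 17/5 ÷ 16 tbsp/cup × 190 g/cup ≈ 67 g
shredded cheddar: 60 g × 17/5 ÷ 113 g/cup × 16 tbsp/cup ≈ 29 tbsp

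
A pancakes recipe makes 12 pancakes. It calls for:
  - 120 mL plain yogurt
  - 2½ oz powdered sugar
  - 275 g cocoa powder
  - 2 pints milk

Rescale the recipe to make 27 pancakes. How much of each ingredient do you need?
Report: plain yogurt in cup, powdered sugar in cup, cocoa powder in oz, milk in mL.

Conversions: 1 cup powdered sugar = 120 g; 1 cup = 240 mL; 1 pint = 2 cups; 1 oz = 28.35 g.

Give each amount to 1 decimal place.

Scaling factor: 27/12 = 9/4 = 2.25.
plain yogurt: 120 mL × 9/4 ÷ 240 mL/cup ≈ 1.1 cup
powdered sugar: 2.5 oz × 9/4 × 28.35 g/oz ÷ 120 g/cup ≈ 1.3 cup
cocoa powder: 275 g × 9/4 ÷ 28.35 g/oz ≈ 21.8 oz
milk: 2 pint × 9/4 × 2 cup/pint × 240 mL/cup = 2160.0 mL

plain yogurt: 1.1 cup; powdered sugar: 1.3 cup; cocoa powder: 21.8 oz; milk: 2160.0 mL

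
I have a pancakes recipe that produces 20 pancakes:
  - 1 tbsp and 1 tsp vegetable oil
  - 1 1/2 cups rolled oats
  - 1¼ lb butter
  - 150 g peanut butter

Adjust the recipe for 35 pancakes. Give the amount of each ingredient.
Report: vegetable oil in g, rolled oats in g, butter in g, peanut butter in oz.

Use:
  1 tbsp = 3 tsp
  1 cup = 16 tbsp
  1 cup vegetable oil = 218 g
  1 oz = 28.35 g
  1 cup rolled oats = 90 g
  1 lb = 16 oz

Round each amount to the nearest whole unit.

Scaling factor: 35/20 = 7/4 = 1.75.
vegetable oil: (1 tbsp + 1 tsp = 4/3 tbsp) × 7/4 ÷ 16 tbsp/cup × 218 g/cup ≈ 32 g
rolled oats: 1.5 cup × 7/4 × 90 g/cup ≈ 236 g
butter: 1.25 lb × 7/4 × 16 oz/lb × 28.35 g/oz ≈ 992 g
peanut butter: 150 g × 7/4 ÷ 28.35 g/oz ≈ 9 oz

vegetable oil: 32 g; rolled oats: 236 g; butter: 992 g; peanut butter: 9 oz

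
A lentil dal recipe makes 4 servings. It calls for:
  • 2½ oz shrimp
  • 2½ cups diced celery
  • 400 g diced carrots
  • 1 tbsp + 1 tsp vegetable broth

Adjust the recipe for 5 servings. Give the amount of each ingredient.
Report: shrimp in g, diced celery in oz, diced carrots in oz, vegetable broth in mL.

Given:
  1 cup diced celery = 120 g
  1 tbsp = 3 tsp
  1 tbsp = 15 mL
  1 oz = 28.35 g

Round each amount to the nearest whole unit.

Scaling factor: 5/4 = 1.25.
shrimp: 2.5 oz × 5/4 × 28.35 g/oz ≈ 89 g
diced celery: 2.5 cup × 5/4 × 120 g/cup ÷ 28.35 g/oz ≈ 13 oz
diced carrots: 400 g × 5/4 ÷ 28.35 g/oz ≈ 18 oz
vegetable broth: (1 tbsp + 1 tsp = 4/3 tbsp) × 5/4 × 15 mL/tbsp = 25 mL

shrimp: 89 g; diced celery: 13 oz; diced carrots: 18 oz; vegetable broth: 25 mL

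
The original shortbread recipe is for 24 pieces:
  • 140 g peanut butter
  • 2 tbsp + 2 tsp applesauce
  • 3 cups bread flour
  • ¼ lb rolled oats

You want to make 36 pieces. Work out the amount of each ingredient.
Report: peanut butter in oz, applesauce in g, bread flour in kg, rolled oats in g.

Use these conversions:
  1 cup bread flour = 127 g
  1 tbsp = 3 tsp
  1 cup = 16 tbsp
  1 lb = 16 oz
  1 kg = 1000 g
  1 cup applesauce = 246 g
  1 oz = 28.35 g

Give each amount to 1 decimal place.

peanut butter: 7.4 oz; applesauce: 61.5 g; bread flour: 0.6 kg; rolled oats: 170.1 g

Scaling factor: 36/24 = 3/2 = 1.5.
peanut butter: 140 g × 3/2 ÷ 28.35 g/oz ≈ 7.4 oz
applesauce: (2 tbsp + 2 tsp = 8/3 tbsp) × 3/2 ÷ 16 tbsp/cup × 246 g/cup = 61.5 g
bread flour: 3 cup × 3/2 × 127 g/cup ÷ 1000 g/kg ≈ 0.6 kg
rolled oats: 0.25 lb × 3/2 × 16 oz/lb × 28.35 g/oz = 170.1 g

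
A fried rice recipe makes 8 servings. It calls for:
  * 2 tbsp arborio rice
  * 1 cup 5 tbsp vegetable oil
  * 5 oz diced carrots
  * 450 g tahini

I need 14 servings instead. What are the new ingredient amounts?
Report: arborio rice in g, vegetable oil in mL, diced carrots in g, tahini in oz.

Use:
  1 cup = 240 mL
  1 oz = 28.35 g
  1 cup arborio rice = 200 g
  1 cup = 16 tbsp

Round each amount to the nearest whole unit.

arborio rice: 44 g; vegetable oil: 551 mL; diced carrots: 248 g; tahini: 28 oz

Scaling factor: 14/8 = 7/4 = 1.75.
arborio rice: 2 tbsp × 7/4 ÷ 16 tbsp/cup × 200 g/cup ≈ 44 g
vegetable oil: (1 cup + 5 tbsp = 1.3125 cup) × 7/4 × 240 mL/cup ≈ 551 mL
diced carrots: 5 oz × 7/4 × 28.35 g/oz ≈ 248 g
tahini: 450 g × 7/4 ÷ 28.35 g/oz ≈ 28 oz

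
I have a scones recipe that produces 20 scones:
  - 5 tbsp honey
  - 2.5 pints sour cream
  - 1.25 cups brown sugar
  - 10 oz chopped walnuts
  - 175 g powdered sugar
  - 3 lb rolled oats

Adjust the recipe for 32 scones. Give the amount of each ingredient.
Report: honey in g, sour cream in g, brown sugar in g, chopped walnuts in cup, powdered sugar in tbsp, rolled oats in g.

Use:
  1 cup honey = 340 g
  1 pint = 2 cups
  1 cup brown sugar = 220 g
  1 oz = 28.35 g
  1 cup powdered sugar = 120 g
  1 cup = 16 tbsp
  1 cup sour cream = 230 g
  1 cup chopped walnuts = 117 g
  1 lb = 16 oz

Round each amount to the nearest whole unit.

Scaling factor: 32/20 = 8/5 = 1.6.
honey: 5 tbsp × 8/5 ÷ 16 tbsp/cup × 340 g/cup = 170 g
sour cream: 2.5 pint × 8/5 × 2 cup/pint × 230 g/cup = 1840 g
brown sugar: 1.25 cup × 8/5 × 220 g/cup = 440 g
chopped walnuts: 10 oz × 8/5 × 28.35 g/oz ÷ 117 g/cup ≈ 4 cup
powdered sugar: 175 g × 8/5 ÷ 120 g/cup × 16 tbsp/cup ≈ 37 tbsp
rolled oats: 3 lb × 8/5 × 16 oz/lb × 28.35 g/oz ≈ 2177 g

honey: 170 g; sour cream: 1840 g; brown sugar: 440 g; chopped walnuts: 4 cup; powdered sugar: 37 tbsp; rolled oats: 2177 g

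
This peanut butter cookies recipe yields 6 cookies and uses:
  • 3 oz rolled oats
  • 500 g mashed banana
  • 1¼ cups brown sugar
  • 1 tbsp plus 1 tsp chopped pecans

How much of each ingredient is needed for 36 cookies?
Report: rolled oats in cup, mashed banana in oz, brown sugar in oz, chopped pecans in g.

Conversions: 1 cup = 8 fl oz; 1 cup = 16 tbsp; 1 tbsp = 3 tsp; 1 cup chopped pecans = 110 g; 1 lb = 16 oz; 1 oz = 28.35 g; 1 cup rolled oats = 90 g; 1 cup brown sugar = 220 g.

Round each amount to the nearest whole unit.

rolled oats: 6 cup; mashed banana: 106 oz; brown sugar: 58 oz; chopped pecans: 55 g

Scaling factor: 36/6 = 6.
rolled oats: 3 oz × 6 × 28.35 g/oz ÷ 90 g/cup ≈ 6 cup
mashed banana: 500 g × 6 ÷ 28.35 g/oz ≈ 106 oz
brown sugar: 1.25 cup × 6 × 220 g/cup ÷ 28.35 g/oz ≈ 58 oz
chopped pecans: (1 tbsp + 1 tsp = 4/3 tbsp) × 6 ÷ 16 tbsp/cup × 110 g/cup = 55 g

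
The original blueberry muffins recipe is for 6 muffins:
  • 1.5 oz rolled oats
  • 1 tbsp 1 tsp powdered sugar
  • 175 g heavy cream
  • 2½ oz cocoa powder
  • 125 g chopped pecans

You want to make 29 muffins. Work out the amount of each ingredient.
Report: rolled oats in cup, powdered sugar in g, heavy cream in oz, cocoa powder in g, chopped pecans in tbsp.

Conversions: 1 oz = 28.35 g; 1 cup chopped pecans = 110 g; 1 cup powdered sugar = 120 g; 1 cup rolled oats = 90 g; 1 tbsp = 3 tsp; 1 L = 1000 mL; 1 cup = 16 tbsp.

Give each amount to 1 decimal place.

Scaling factor: 29/6.
rolled oats: 1.5 oz × 29/6 × 28.35 g/oz ÷ 90 g/cup ≈ 2.3 cup
powdered sugar: (1 tbsp + 1 tsp = 4/3 tbsp) × 29/6 ÷ 16 tbsp/cup × 120 g/cup ≈ 48.3 g
heavy cream: 175 g × 29/6 ÷ 28.35 g/oz ≈ 29.8 oz
cocoa powder: 2.5 oz × 29/6 × 28.35 g/oz ≈ 342.6 g
chopped pecans: 125 g × 29/6 ÷ 110 g/cup × 16 tbsp/cup ≈ 87.9 tbsp

rolled oats: 2.3 cup; powdered sugar: 48.3 g; heavy cream: 29.8 oz; cocoa powder: 342.6 g; chopped pecans: 87.9 tbsp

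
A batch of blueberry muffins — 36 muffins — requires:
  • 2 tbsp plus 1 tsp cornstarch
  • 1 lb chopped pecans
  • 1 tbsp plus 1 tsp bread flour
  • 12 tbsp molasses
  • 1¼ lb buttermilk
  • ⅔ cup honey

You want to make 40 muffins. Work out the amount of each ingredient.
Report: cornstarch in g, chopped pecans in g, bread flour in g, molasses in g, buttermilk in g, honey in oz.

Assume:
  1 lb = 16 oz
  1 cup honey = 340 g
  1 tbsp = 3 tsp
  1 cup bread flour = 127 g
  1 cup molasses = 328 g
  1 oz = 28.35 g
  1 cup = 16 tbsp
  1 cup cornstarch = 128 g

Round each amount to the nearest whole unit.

cornstarch: 21 g; chopped pecans: 504 g; bread flour: 12 g; molasses: 273 g; buttermilk: 630 g; honey: 9 oz

Scaling factor: 40/36 = 10/9.
cornstarch: (2 tbsp + 1 tsp = 7/3 tbsp) × 10/9 ÷ 16 tbsp/cup × 128 g/cup ≈ 21 g
chopped pecans: 1 lb × 10/9 × 16 oz/lb × 28.35 g/oz = 504 g
bread flour: (1 tbsp + 1 tsp = 4/3 tbsp) × 10/9 ÷ 16 tbsp/cup × 127 g/cup ≈ 12 g
molasses: 12 tbsp × 10/9 ÷ 16 tbsp/cup × 328 g/cup ≈ 273 g
buttermilk: 1.25 lb × 10/9 × 16 oz/lb × 28.35 g/oz = 630 g
honey: 2/3 cup × 10/9 × 340 g/cup ÷ 28.35 g/oz ≈ 9 oz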